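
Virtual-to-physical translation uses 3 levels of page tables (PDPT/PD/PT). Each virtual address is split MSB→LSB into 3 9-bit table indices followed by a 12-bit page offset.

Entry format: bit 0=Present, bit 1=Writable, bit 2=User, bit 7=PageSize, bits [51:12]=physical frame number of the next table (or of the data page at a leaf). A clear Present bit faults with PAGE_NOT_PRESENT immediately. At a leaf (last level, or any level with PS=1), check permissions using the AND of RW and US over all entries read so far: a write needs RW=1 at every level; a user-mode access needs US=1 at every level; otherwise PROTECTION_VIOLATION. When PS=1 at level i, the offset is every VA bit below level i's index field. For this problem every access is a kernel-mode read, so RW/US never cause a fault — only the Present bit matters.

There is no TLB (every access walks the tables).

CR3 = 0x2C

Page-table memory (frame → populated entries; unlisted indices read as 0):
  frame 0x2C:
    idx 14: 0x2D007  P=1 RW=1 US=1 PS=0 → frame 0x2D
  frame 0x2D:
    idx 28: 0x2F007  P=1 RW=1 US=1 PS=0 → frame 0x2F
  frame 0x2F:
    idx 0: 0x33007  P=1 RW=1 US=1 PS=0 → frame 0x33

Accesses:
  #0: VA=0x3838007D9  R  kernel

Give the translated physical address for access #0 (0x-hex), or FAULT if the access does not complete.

Per-access translation:
#0 VA=0x3838007D9 (r,kernel):
  L0: frame=0x2C idx=14 entry=0x2D007 [P=1 RW=1 US=1 PS=0]
  L1: frame=0x2D idx=28 entry=0x2F007 [P=1 RW=1 US=1 PS=0]
  L2: frame=0x2F idx=0 entry=0x33007 [P=1 RW=1 US=1 PS=0]
  ✓ 0x337D9  — 3 lookups

Access #0 PA: 0x337D9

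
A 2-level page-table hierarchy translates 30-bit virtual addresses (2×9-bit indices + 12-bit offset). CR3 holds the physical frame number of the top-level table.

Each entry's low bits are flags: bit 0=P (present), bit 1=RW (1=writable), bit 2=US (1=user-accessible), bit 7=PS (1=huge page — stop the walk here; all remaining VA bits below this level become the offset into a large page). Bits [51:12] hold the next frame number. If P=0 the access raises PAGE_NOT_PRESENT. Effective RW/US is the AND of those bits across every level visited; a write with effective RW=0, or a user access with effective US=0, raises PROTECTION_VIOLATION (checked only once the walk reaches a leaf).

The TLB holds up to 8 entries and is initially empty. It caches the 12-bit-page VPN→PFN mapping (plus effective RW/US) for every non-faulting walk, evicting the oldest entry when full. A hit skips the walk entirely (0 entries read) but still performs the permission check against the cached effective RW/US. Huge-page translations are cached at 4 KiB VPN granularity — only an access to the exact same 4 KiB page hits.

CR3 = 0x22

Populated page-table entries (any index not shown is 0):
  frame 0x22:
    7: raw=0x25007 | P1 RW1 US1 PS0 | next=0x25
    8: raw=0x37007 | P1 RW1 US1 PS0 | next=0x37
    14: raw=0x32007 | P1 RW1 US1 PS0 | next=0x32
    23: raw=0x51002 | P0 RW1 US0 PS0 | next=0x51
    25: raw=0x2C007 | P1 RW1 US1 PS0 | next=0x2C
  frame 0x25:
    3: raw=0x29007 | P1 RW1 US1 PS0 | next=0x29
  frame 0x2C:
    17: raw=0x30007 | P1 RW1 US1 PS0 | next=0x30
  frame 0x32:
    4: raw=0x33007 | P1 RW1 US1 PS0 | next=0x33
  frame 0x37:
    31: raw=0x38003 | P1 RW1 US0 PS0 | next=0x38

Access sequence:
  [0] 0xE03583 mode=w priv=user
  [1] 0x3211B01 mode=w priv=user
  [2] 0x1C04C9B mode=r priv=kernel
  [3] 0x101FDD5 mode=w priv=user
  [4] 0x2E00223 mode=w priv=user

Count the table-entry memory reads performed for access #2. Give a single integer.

Per-access translation:
#0 VA=0xE03583 (w,user):
  L0: frame=0x22 idx=7 entry=0x25007 [P=1 RW=1 US=1 PS=0]
  L1: frame=0x25 idx=3 entry=0x29007 [P=1 RW=1 US=1 PS=0]
  ✓ 0x29583  — 2 lookups
#1 VA=0x3211B01 (w,user):
  L0: frame=0x22 idx=25 entry=0x2C007 [P=1 RW=1 US=1 PS=0]
  L1: frame=0x2C idx=17 entry=0x30007 [P=1 RW=1 US=1 PS=0]
  ✓ 0x30B01  — 2 lookups
#2 VA=0x1C04C9B (r,kernel):
  L0: frame=0x22 idx=14 entry=0x32007 [P=1 RW=1 US=1 PS=0]
  L1: frame=0x32 idx=4 entry=0x33007 [P=1 RW=1 US=1 PS=0]
  ✓ 0x33C9B  — 2 lookups
#3 VA=0x101FDD5 (w,user):
  L0: frame=0x22 idx=8 entry=0x37007 [P=1 RW=1 US=1 PS=0]
  L1: frame=0x37 idx=31 entry=0x38003 [P=1 RW=1 US=0 PS=0]
  ⇒ fault: PROTECTION_VIOLATION  — 2 lookups
#4 VA=0x2E00223 (w,user):
  L0: frame=0x22 idx=23 entry=0x51002 [P=0 RW=1 US=0 PS=0]
  ⇒ fault: PAGE_NOT_PRESENT  — 1 lookups

Entries read for #2: 2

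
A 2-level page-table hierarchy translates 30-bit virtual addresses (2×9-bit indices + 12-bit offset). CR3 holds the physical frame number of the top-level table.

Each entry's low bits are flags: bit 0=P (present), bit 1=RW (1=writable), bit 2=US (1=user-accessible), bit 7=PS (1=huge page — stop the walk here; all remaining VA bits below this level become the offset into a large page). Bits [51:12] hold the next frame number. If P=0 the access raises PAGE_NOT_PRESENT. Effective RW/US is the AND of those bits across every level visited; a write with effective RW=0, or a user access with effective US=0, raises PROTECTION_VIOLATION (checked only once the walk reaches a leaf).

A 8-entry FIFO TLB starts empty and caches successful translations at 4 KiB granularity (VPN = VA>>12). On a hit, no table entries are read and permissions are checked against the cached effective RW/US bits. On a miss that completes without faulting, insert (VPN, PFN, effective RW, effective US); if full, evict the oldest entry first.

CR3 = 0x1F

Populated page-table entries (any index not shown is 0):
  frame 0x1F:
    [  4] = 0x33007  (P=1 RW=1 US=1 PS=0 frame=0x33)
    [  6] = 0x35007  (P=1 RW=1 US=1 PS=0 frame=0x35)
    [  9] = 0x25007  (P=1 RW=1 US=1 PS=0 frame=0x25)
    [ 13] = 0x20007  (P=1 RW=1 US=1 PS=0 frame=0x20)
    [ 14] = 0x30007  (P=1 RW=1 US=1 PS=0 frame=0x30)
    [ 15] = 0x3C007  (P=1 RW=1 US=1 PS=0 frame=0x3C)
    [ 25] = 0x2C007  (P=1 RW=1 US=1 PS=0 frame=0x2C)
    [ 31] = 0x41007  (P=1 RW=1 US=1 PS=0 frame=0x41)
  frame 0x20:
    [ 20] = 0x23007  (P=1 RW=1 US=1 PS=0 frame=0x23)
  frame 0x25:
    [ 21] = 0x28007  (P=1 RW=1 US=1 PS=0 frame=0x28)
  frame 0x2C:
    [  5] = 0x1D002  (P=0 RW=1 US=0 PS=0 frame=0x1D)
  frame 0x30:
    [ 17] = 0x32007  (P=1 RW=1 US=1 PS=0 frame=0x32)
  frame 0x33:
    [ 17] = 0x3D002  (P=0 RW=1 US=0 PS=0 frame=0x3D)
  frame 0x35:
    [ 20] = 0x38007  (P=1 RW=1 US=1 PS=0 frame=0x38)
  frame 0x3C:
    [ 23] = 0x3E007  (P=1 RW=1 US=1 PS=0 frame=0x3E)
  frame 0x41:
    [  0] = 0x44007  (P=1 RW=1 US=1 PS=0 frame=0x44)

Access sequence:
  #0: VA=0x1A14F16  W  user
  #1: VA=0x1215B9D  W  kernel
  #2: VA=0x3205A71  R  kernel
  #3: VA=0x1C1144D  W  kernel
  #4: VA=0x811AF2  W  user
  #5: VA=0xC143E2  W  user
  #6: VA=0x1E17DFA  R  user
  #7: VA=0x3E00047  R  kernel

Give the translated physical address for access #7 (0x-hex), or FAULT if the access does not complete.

Trace:
#0 VA=0x1A14F16 (w,user):
  L0: frame=0x1F idx=13 entry=0x20007 [P=1 RW=1 US=1 PS=0]
  L1: frame=0x20 idx=20 entry=0x23007 [P=1 RW=1 US=1 PS=0]
  → PA=0x23F16  (2 entries read)
#1 VA=0x1215B9D (w,kernel):
  L0: frame=0x1F idx=9 entry=0x25007 [P=1 RW=1 US=1 PS=0]
  L1: frame=0x25 idx=21 entry=0x28007 [P=1 RW=1 US=1 PS=0]
  → PA=0x28B9D  (2 entries read)
#2 VA=0x3205A71 (r,kernel):
  L0: frame=0x1F idx=25 entry=0x2C007 [P=1 RW=1 US=1 PS=0]
  L1: frame=0x2C idx=5 entry=0x1D002 [P=0 RW=1 US=0 PS=0]
  ⇒ fault: PAGE_NOT_PRESENT  — 2 lookups
#3 VA=0x1C1144D (w,kernel):
  L0: frame=0x1F idx=14 entry=0x30007 [P=1 RW=1 US=1 PS=0]
  L1: frame=0x30 idx=17 entry=0x32007 [P=1 RW=1 US=1 PS=0]
  → PA=0x3244D  (2 entries read)
#4 VA=0x811AF2 (w,user):
  L0: frame=0x1F idx=4 entry=0x33007 [P=1 RW=1 US=1 PS=0]
  L1: frame=0x33 idx=17 entry=0x3D002 [P=0 RW=1 US=0 PS=0]
  ⇒ fault: PAGE_NOT_PRESENT  — 2 lookups
#5 VA=0xC143E2 (w,user):
  L0: frame=0x1F idx=6 entry=0x35007 [P=1 RW=1 US=1 PS=0]
  L1: frame=0x35 idx=20 entry=0x38007 [P=1 RW=1 US=1 PS=0]
  → PA=0x383E2  (2 entries read)
#6 VA=0x1E17DFA (r,user):
  L0: frame=0x1F idx=15 entry=0x3C007 [P=1 RW=1 US=1 PS=0]
  L1: frame=0x3C idx=23 entry=0x3E007 [P=1 RW=1 US=1 PS=0]
  → PA=0x3EDFA  (2 entries read)
#7 VA=0x3E00047 (r,kernel):
  L0: frame=0x1F idx=31 entry=0x41007 [P=1 RW=1 US=1 PS=0]
  L1: frame=0x41 idx=0 entry=0x44007 [P=1 RW=1 US=1 PS=0]
  → PA=0x44047  (2 entries read)

Access #7 PA: 0x44047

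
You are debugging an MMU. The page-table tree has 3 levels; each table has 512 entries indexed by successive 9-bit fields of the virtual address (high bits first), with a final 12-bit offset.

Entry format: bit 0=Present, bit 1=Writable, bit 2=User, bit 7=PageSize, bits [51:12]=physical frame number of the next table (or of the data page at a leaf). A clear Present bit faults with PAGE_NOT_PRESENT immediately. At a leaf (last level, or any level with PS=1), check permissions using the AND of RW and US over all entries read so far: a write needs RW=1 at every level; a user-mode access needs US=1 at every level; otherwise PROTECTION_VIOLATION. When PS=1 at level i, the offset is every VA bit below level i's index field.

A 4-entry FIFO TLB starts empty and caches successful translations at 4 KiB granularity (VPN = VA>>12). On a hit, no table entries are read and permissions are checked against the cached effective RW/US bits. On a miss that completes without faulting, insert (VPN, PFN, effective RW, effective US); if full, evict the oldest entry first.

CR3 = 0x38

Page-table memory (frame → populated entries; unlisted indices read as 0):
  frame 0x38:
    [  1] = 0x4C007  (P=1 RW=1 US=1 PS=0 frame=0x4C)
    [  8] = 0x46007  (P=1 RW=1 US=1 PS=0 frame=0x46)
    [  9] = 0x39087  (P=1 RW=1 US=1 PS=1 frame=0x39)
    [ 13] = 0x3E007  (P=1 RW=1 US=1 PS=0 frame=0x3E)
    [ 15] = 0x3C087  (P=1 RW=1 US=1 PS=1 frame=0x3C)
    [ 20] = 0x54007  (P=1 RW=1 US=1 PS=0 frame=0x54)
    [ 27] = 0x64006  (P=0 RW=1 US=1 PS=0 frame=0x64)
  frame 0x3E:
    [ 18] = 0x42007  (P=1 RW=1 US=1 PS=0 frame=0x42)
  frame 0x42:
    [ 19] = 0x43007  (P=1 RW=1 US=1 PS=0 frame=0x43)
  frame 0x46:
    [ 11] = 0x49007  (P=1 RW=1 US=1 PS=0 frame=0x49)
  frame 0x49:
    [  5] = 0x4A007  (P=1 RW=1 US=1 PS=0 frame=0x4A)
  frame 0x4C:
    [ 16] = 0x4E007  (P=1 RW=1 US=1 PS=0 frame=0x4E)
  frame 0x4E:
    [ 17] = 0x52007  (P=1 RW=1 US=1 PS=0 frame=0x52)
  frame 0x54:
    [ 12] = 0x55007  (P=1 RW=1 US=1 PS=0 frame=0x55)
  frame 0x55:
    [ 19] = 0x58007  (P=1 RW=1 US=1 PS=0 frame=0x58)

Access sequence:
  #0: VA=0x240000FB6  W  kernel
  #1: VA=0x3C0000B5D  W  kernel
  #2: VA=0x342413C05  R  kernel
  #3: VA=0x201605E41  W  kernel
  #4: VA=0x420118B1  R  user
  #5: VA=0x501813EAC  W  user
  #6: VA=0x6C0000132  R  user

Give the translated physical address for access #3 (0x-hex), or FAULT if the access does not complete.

Walk each access:
#0 VA=0x240000FB6 (w,kernel):
  L0: frame=0x38 idx=9 entry=0x39087 [P=1 RW=1 US=1 PS=1]
  → PA=0x39FB6 (huge @L0)  (1 entries read)
#1 VA=0x3C0000B5D (w,kernel):
  L0: frame=0x38 idx=15 entry=0x3C087 [P=1 RW=1 US=1 PS=1]
  → PA=0x3CB5D (huge @L0)  (1 entries read)
#2 VA=0x342413C05 (r,kernel):
  L0: frame=0x38 idx=13 entry=0x3E007 [P=1 RW=1 US=1 PS=0]
  L1: frame=0x3E idx=18 entry=0x42007 [P=1 RW=1 US=1 PS=0]
  L2: frame=0x42 idx=19 entry=0x43007 [P=1 RW=1 US=1 PS=0]
  → PA=0x43C05  (3 entries read)
#3 VA=0x201605E41 (w,kernel):
  L0: frame=0x38 idx=8 entry=0x46007 [P=1 RW=1 US=1 PS=0]
  L1: frame=0x46 idx=11 entry=0x49007 [P=1 RW=1 US=1 PS=0]
  L2: frame=0x49 idx=5 entry=0x4A007 [P=1 RW=1 US=1 PS=0]
  → PA=0x4AE41  (3 entries read)
#4 VA=0x420118B1 (r,user):
  L0: frame=0x38 idx=1 entry=0x4C007 [P=1 RW=1 US=1 PS=0]
  L1: frame=0x4C idx=16 entry=0x4E007 [P=1 RW=1 US=1 PS=0]
  L2: frame=0x4E idx=17 entry=0x52007 [P=1 RW=1 US=1 PS=0]
  → PA=0x528B1  (3 entries read)
#5 VA=0x501813EAC (w,user):
  L0: frame=0x38 idx=20 entry=0x54007 [P=1 RW=1 US=1 PS=0]
  L1: frame=0x54 idx=12 entry=0x55007 [P=1 RW=1 US=1 PS=0]
  L2: frame=0x55 idx=19 entry=0x58007 [P=1 RW=1 US=1 PS=0]
  → PA=0x58EAC  (3 entries read)
#6 VA=0x6C0000132 (r,user):
  L0: frame=0x38 idx=27 entry=0x64006 [P=0 RW=1 US=1 PS=0]
  ⇒ fault: PAGE_NOT_PRESENT  — 1 lookups

Access #3 PA: 0x4AE41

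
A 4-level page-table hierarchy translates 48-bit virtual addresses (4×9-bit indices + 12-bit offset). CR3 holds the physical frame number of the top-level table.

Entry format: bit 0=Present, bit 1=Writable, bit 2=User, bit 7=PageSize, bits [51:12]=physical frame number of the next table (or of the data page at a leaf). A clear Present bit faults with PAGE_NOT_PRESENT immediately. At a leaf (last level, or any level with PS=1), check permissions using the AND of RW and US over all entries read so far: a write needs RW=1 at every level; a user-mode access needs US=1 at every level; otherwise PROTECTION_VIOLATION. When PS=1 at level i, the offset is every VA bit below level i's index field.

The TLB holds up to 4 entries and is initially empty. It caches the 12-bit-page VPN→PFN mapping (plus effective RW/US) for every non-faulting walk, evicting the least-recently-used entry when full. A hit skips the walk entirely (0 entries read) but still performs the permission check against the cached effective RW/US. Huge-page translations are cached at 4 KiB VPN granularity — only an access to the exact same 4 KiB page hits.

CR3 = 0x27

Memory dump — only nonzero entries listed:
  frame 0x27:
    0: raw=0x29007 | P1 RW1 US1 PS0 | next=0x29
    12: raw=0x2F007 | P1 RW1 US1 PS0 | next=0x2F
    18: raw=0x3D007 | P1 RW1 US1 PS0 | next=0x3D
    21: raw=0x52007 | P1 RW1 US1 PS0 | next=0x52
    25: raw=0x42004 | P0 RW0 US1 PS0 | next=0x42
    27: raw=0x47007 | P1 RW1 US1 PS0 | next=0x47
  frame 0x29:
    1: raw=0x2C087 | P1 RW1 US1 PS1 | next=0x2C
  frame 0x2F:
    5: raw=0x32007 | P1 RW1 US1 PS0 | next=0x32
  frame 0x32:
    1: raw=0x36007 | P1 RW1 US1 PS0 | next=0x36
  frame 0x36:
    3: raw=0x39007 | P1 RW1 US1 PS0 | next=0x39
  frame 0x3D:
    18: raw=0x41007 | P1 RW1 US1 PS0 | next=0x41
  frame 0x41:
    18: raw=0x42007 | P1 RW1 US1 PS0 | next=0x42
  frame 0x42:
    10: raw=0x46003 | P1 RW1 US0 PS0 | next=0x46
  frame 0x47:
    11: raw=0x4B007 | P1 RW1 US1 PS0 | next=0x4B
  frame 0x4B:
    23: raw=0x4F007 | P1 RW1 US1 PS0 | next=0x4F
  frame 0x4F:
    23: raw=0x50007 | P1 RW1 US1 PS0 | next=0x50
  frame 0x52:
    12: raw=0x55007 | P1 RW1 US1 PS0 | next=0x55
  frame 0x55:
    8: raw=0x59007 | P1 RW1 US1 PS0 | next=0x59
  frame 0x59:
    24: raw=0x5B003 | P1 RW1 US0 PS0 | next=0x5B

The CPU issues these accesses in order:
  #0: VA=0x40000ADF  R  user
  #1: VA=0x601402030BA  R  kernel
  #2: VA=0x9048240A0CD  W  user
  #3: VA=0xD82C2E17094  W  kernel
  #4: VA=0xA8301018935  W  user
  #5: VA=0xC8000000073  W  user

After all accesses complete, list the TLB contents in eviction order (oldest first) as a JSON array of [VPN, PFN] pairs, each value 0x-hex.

Walk each access:
#0 VA=0x40000ADF (r,user):
  lvl0: tbl 0x27, slot 0 ⇒ 0x29007 (P1/RW1/US1/PS0)
  lvl1: tbl 0x29, slot 1 ⇒ 0x2C087 (P1/RW1/US1/PS1)
  ⇒ phys 0x2CADF (huge @L1)  [2 reads]
#1 VA=0x601402030BA (r,kernel):
  lvl0: tbl 0x27, slot 12 ⇒ 0x2F007 (P1/RW1/US1/PS0)
  lvl1: tbl 0x2F, slot 5 ⇒ 0x32007 (P1/RW1/US1/PS0)
  lvl2: tbl 0x32, slot 1 ⇒ 0x36007 (P1/RW1/US1/PS0)
  lvl3: tbl 0x36, slot 3 ⇒ 0x39007 (P1/RW1/US1/PS0)
  ⇒ phys 0x390BA  [4 reads]
#2 VA=0x9048240A0CD (w,user):
  lvl0: tbl 0x27, slot 18 ⇒ 0x3D007 (P1/RW1/US1/PS0)
  lvl1: tbl 0x3D, slot 18 ⇒ 0x41007 (P1/RW1/US1/PS0)
  lvl2: tbl 0x41, slot 18 ⇒ 0x42007 (P1/RW1/US1/PS0)
  lvl3: tbl 0x42, slot 10 ⇒ 0x46003 (P1/RW1/US0/PS0)
  ⇒ fault: PROTECTION_VIOLATION  — 4 lookups
#3 VA=0xD82C2E17094 (w,kernel):
  lvl0: tbl 0x27, slot 27 ⇒ 0x47007 (P1/RW1/US1/PS0)
  lvl1: tbl 0x47, slot 11 ⇒ 0x4B007 (P1/RW1/US1/PS0)
  lvl2: tbl 0x4B, slot 23 ⇒ 0x4F007 (P1/RW1/US1/PS0)
  lvl3: tbl 0x4F, slot 23 ⇒ 0x50007 (P1/RW1/US1/PS0)
  ⇒ phys 0x50094  [4 reads]
#4 VA=0xA8301018935 (w,user):
  lvl0: tbl 0x27, slot 21 ⇒ 0x52007 (P1/RW1/US1/PS0)
  lvl1: tbl 0x52, slot 12 ⇒ 0x55007 (P1/RW1/US1/PS0)
  lvl2: tbl 0x55, slot 8 ⇒ 0x59007 (P1/RW1/US1/PS0)
  lvl3: tbl 0x59, slot 24 ⇒ 0x5B003 (P1/RW1/US0/PS0)
  ⇒ fault: PROTECTION_VIOLATION  — 4 lookups
#5 VA=0xC8000000073 (w,user):
  lvl0: tbl 0x27, slot 25 ⇒ 0x42004 (P0/RW0/US1/PS0)
  ⇒ fault: PAGE_NOT_PRESENT  — 1 lookups

TLB: [["0x40000", "0x2C"], ["0x60140203", "0x39"], ["0xD82C2E17", "0x50"]]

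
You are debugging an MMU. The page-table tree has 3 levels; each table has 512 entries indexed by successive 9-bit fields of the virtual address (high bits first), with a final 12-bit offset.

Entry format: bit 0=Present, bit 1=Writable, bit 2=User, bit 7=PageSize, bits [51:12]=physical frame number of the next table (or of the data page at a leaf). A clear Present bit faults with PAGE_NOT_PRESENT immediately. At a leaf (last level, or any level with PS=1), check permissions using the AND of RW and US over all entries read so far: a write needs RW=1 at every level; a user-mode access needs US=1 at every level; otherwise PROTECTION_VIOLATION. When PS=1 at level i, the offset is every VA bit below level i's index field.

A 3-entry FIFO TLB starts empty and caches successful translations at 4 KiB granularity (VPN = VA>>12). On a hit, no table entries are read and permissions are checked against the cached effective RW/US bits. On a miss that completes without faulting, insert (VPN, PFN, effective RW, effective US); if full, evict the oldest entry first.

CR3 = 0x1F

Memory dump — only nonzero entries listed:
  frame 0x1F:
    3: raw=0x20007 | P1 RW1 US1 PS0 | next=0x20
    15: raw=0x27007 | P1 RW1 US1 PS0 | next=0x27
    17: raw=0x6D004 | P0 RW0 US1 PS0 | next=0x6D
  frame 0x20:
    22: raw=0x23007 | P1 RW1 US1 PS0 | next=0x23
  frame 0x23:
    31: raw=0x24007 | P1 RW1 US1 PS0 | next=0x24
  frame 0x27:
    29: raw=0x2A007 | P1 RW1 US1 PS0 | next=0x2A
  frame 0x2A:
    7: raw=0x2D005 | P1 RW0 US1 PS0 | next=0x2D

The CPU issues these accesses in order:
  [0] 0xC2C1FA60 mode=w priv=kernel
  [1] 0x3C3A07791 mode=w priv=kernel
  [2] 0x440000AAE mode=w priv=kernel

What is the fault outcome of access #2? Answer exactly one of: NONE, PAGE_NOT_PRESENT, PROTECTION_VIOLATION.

Walk each access:
#0 VA=0xC2C1FA60 (w,kernel):
  [0] read 0x1F idx=3: raw=0x20007 flags P=1 W=1 U=1 S=0
  [1] read 0x20 idx=22: raw=0x23007 flags P=1 W=1 U=1 S=0
  [2] read 0x23 idx=31: raw=0x24007 flags P=1 W=1 U=1 S=0
  ⇒ phys 0x24A60  [3 reads]
#1 VA=0x3C3A07791 (w,kernel):
  [0] read 0x1F idx=15: raw=0x27007 flags P=1 W=1 U=1 S=0
  [1] read 0x27 idx=29: raw=0x2A007 flags P=1 W=1 U=1 S=0
  [2] read 0x2A idx=7: raw=0x2D005 flags P=1 W=0 U=1 S=0
  → PROTECTION_VIOLATION  (3 entries read)
#2 VA=0x440000AAE (w,kernel):
  [0] read 0x1F idx=17: raw=0x6D004 flags P=0 W=0 U=1 S=0
  → PAGE_NOT_PRESENT  (1 entries read)

Access #2 fault: PAGE_NOT_PRESENT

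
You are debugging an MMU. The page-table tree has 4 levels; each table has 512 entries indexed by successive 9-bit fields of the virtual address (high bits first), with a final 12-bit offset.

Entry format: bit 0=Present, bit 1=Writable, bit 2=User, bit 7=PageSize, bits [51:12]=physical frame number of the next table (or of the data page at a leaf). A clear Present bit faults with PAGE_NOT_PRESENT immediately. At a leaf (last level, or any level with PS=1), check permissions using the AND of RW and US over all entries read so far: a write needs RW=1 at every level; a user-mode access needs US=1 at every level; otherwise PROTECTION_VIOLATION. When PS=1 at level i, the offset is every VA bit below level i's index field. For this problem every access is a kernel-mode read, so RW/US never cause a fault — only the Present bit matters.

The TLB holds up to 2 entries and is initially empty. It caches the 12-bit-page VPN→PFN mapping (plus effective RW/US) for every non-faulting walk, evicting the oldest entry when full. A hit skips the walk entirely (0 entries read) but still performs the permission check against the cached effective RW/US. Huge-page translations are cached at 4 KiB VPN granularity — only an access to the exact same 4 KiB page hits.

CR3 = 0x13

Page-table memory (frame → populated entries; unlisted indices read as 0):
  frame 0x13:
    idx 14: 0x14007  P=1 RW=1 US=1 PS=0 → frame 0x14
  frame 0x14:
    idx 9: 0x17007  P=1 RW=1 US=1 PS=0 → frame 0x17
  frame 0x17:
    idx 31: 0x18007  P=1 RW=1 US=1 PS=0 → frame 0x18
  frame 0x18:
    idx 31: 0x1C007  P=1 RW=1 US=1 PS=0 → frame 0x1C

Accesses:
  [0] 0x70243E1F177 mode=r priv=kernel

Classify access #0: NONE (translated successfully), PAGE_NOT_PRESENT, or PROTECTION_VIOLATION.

Per-access translation:
#0 VA=0x70243E1F177 (r,kernel):
  L0 @0x13[14] → 0x14007  P=1,RW=1,US=1,PS=0
  L1 @0x14[9] → 0x17007  P=1,RW=1,US=1,PS=0
  L2 @0x17[31] → 0x18007  P=1,RW=1,US=1,PS=0
  L3 @0x18[31] → 0x1C007  P=1,RW=1,US=1,PS=0
  → PA=0x1C177  (4 entries read)

Access #0 fault: NONE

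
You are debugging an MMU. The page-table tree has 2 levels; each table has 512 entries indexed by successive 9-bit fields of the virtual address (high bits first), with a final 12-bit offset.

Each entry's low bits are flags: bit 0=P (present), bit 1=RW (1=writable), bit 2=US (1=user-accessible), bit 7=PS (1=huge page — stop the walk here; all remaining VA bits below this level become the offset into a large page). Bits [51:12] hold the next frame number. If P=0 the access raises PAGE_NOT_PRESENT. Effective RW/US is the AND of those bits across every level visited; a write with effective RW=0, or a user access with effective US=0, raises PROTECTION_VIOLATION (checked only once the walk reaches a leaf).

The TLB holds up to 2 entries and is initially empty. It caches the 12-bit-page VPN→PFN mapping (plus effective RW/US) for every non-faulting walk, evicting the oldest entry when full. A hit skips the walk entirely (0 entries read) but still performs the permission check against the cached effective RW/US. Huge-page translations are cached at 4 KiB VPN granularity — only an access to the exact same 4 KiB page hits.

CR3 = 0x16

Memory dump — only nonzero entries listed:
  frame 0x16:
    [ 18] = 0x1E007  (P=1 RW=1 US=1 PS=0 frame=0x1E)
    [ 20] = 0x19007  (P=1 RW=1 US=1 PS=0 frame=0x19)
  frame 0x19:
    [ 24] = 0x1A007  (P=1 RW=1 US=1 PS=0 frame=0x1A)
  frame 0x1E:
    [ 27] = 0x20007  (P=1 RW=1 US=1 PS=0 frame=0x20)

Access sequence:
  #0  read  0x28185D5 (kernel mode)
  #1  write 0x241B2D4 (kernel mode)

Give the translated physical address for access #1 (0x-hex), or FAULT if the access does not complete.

Per-access translation:
#0 VA=0x28185D5 (r,kernel):
  L0: frame=0x16 idx=20 entry=0x19007 [P=1 RW=1 US=1 PS=0]
  L1: frame=0x19 idx=24 entry=0x1A007 [P=1 RW=1 US=1 PS=0]
  → PA=0x1A5D5  (2 entries read)
#1 VA=0x241B2D4 (w,kernel):
  L0: frame=0x16 idx=18 entry=0x1E007 [P=1 RW=1 US=1 PS=0]
  L1: frame=0x1E idx=27 entry=0x20007 [P=1 RW=1 US=1 PS=0]
  → PA=0x202D4  (2 entries read)

Access #1 PA: 0x202D4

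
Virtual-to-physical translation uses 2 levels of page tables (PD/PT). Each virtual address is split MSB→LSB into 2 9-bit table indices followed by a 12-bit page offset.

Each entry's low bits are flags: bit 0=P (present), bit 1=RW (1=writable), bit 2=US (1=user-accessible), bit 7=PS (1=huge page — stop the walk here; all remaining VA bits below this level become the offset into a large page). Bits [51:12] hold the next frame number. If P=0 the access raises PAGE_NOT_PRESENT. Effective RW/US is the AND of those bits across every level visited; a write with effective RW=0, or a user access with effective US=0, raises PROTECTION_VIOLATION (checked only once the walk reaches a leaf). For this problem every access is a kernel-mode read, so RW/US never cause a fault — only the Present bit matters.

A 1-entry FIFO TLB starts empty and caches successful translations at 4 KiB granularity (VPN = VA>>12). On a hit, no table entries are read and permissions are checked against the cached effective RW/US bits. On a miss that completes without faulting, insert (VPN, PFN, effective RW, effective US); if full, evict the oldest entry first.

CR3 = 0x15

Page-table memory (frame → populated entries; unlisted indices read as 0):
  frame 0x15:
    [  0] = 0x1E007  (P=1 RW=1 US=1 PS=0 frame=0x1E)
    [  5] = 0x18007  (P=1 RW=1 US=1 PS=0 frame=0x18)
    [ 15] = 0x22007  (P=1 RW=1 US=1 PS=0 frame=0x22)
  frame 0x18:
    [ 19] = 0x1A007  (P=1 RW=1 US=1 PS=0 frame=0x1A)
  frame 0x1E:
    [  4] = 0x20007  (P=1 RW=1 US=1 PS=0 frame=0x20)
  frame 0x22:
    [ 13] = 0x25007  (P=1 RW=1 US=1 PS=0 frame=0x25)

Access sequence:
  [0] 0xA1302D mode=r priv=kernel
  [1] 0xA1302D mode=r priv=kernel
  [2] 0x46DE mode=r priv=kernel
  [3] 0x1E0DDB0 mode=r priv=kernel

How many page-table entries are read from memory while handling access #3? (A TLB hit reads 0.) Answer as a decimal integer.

Walk each access:
#0 VA=0xA1302D (r,kernel):
  [0] read 0x15 idx=5: raw=0x18007 flags P=1 W=1 U=1 S=0
  [1] read 0x18 idx=19: raw=0x1A007 flags P=1 W=1 U=1 S=0
  → PA=0x1A02D  (2 entries read)
#1 VA=0xA1302D (r,kernel):
  TLB hit vpn=0xA13 → PA=0x1A02D
#2 VA=0x46DE (r,kernel):
  [0] read 0x15 idx=0: raw=0x1E007 flags P=1 W=1 U=1 S=0
  [1] read 0x1E idx=4: raw=0x20007 flags P=1 W=1 U=1 S=0
  → PA=0x206DE  (2 entries read)
#3 VA=0x1E0DDB0 (r,kernel):
  [0] read 0x15 idx=15: raw=0x22007 flags P=1 W=1 U=1 S=0
  [1] read 0x22 idx=13: raw=0x25007 flags P=1 W=1 U=1 S=0
  → PA=0x25DB0  (2 entries read)

Entries read for #3: 2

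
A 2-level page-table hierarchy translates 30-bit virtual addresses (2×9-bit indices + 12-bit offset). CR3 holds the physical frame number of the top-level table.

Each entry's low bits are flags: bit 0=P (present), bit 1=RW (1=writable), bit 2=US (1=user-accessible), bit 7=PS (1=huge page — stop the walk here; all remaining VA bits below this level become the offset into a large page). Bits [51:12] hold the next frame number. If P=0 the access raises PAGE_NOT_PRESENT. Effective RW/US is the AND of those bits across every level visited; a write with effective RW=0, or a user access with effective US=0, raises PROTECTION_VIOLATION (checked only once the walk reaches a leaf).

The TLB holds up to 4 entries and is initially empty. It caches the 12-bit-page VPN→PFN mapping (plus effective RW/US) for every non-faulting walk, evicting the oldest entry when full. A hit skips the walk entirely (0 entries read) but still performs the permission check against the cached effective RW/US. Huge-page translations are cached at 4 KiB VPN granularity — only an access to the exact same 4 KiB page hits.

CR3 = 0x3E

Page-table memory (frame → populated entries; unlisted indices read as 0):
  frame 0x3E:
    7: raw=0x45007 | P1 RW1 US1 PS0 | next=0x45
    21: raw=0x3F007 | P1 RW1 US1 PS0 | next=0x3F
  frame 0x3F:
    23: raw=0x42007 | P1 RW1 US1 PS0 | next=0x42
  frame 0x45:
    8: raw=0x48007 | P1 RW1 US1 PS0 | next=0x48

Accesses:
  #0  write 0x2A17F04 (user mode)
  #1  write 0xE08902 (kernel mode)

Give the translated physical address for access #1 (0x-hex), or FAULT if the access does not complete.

Walk each access:
#0 VA=0x2A17F04 (w,user):
  L0 @0x3E[21] → 0x3F007  P=1,RW=1,US=1,PS=0
  L1 @0x3F[23] → 0x42007  P=1,RW=1,US=1,PS=0
  → PA=0x42F04  (2 entries read)
#1 VA=0xE08902 (w,kernel):
  L0 @0x3E[7] → 0x45007  P=1,RW=1,US=1,PS=0
  L1 @0x45[8] → 0x48007  P=1,RW=1,US=1,PS=0
  → PA=0x48902  (2 entries read)

Access #1 PA: 0x48902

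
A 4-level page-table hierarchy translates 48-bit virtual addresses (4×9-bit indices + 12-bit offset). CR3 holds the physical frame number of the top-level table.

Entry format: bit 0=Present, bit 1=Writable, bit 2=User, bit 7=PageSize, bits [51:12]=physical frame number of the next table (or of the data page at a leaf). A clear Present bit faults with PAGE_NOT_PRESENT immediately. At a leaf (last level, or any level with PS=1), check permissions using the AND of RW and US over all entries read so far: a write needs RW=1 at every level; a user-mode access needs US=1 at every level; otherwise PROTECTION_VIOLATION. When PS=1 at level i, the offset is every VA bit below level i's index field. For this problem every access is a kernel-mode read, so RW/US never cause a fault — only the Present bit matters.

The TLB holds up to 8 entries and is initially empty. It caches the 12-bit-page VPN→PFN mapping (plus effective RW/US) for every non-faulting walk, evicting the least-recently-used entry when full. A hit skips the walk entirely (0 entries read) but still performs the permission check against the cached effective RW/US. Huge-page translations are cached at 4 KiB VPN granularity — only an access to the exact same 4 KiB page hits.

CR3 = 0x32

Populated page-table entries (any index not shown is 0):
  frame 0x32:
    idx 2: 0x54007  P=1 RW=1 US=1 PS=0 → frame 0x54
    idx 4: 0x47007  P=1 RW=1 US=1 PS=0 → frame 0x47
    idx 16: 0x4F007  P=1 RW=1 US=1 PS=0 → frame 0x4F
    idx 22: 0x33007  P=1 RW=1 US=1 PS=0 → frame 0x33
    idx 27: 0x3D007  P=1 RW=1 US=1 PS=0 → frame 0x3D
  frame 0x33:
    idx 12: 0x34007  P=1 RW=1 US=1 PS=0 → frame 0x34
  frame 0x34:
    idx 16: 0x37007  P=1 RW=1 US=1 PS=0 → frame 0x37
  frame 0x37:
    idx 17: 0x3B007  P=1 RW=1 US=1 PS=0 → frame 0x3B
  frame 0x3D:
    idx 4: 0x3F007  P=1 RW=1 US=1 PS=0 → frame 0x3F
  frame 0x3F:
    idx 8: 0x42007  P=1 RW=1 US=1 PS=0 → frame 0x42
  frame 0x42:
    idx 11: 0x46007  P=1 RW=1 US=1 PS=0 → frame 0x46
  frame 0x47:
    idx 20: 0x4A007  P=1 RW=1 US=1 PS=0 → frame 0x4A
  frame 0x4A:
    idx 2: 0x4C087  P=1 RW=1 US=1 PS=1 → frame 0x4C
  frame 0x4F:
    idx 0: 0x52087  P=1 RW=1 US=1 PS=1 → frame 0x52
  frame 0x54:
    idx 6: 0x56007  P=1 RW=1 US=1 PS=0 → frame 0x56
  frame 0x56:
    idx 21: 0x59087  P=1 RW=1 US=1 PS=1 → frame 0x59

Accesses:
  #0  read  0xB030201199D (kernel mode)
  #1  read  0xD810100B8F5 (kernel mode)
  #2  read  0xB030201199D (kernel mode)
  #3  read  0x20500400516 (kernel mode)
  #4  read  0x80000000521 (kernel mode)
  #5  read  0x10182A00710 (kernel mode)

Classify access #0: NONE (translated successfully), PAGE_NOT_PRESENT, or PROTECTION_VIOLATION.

Walk each access:
#0 VA=0xB030201199D (r,kernel):
  L0 @0x32[22] → 0x33007  P=1,RW=1,US=1,PS=0
  L1 @0x33[12] → 0x34007  P=1,RW=1,US=1,PS=0
  L2 @0x34[16] → 0x37007  P=1,RW=1,US=1,PS=0
  L3 @0x37[17] → 0x3B007  P=1,RW=1,US=1,PS=0
  → PA=0x3B99D  (4 entries read)
#1 VA=0xD810100B8F5 (r,kernel):
  L0 @0x32[27] → 0x3D007  P=1,RW=1,US=1,PS=0
  L1 @0x3D[4] → 0x3F007  P=1,RW=1,US=1,PS=0
  L2 @0x3F[8] → 0x42007  P=1,RW=1,US=1,PS=0
  L3 @0x42[11] → 0x46007  P=1,RW=1,US=1,PS=0
  → PA=0x468F5  (4 entries read)
#2 VA=0xB030201199D (r,kernel):
  TLB hit vpn=0xB0302011 → PA=0x3B99D
#3 VA=0x20500400516 (r,kernel):
  L0 @0x32[4] → 0x47007  P=1,RW=1,US=1,PS=0
  L1 @0x47[20] → 0x4A007  P=1,RW=1,US=1,PS=0
  L2 @0x4A[2] → 0x4C087  P=1,RW=1,US=1,PS=1
  → PA=0x4C516 (huge @L2)  (3 entries read)
#4 VA=0x80000000521 (r,kernel):
  L0 @0x32[16] → 0x4F007  P=1,RW=1,US=1,PS=0
  L1 @0x4F[0] → 0x52087  P=1,RW=1,US=1,PS=1
  → PA=0x52521 (huge @L1)  (2 entries read)
#5 VA=0x10182A00710 (r,kernel):
  L0 @0x32[2] → 0x54007  P=1,RW=1,US=1,PS=0
  L1 @0x54[6] → 0x56007  P=1,RW=1,US=1,PS=0
  L2 @0x56[21] → 0x59087  P=1,RW=1,US=1,PS=1
  → PA=0x59710 (huge @L2)  (3 entries read)

Access #0 fault: NONE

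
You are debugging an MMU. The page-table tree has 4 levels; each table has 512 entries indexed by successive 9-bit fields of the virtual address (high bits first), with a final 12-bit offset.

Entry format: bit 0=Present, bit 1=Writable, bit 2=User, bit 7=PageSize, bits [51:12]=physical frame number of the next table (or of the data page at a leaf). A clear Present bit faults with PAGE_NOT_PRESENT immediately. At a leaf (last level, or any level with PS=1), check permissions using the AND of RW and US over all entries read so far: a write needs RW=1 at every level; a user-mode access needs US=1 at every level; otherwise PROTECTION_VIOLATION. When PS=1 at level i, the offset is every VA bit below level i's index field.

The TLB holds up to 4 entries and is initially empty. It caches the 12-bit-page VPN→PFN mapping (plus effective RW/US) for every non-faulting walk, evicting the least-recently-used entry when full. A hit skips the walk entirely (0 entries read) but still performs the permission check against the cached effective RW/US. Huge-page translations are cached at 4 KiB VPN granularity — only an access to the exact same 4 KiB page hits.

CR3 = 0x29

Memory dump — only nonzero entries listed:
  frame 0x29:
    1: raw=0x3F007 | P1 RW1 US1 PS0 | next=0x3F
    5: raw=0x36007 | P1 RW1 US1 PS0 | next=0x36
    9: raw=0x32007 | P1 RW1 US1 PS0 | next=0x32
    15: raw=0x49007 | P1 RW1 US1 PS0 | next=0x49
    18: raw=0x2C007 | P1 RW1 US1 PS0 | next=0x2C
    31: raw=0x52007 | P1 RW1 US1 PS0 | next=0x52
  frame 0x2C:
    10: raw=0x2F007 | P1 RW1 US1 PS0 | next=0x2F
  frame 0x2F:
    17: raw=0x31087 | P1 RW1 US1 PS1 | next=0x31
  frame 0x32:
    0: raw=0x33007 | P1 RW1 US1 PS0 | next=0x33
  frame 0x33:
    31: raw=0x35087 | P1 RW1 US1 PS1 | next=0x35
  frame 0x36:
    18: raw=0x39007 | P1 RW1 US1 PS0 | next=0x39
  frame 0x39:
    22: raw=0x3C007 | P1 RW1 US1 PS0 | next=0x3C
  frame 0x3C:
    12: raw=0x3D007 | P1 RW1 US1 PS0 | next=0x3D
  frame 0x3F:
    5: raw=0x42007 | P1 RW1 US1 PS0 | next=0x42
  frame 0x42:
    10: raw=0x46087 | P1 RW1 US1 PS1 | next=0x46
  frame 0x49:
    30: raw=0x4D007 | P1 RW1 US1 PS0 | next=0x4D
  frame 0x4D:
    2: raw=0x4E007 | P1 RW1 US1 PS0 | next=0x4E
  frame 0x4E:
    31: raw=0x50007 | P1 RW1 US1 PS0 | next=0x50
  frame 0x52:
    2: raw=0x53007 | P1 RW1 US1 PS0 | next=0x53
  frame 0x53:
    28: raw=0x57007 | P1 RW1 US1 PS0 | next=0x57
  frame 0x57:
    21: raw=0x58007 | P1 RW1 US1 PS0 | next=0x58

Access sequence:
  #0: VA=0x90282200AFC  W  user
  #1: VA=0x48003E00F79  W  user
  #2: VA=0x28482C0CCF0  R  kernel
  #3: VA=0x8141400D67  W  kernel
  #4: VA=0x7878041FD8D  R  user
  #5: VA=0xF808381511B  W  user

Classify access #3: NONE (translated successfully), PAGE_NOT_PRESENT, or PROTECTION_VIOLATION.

Per-access translation:
#0 VA=0x90282200AFC (w,user):
  lvl0: tbl 0x29, slot 18 ⇒ 0x2C007 (P1/RW1/US1/PS0)
  lvl1: tbl 0x2C, slot 10 ⇒ 0x2F007 (P1/RW1/US1/PS0)
  lvl2: tbl 0x2F, slot 17 ⇒ 0x31087 (P1/RW1/US1/PS1)
  ✓ 0x31AFC (huge @L2)  — 3 lookups
#1 VA=0x48003E00F79 (w,user):
  lvl0: tbl 0x29, slot 9 ⇒ 0x32007 (P1/RW1/US1/PS0)
  lvl1: tbl 0x32, slot 0 ⇒ 0x33007 (P1/RW1/US1/PS0)
  lvl2: tbl 0x33, slot 31 ⇒ 0x35087 (P1/RW1/US1/PS1)
  ✓ 0x35F79 (huge @L2)  — 3 lookups
#2 VA=0x28482C0CCF0 (r,kernel):
  lvl0: tbl 0x29, slot 5 ⇒ 0x36007 (P1/RW1/US1/PS0)
  lvl1: tbl 0x36, slot 18 ⇒ 0x39007 (P1/RW1/US1/PS0)
  lvl2: tbl 0x39, slot 22 ⇒ 0x3C007 (P1/RW1/US1/PS0)
  lvl3: tbl 0x3C, slot 12 ⇒ 0x3D007 (P1/RW1/US1/PS0)
  ✓ 0x3DCF0  — 4 lookups
#3 VA=0x8141400D67 (w,kernel):
  lvl0: tbl 0x29, slot 1 ⇒ 0x3F007 (P1/RW1/US1/PS0)
  lvl1: tbl 0x3F, slot 5 ⇒ 0x42007 (P1/RW1/US1/PS0)
  lvl2: tbl 0x42, slot 10 ⇒ 0x46087 (P1/RW1/US1/PS1)
  ✓ 0x46D67 (huge @L2)  — 3 lookups
#4 VA=0x7878041FD8D (r,user):
  lvl0: tbl 0x29, slot 15 ⇒ 0x49007 (P1/RW1/US1/PS0)
  lvl1: tbl 0x49, slot 30 ⇒ 0x4D007 (P1/RW1/US1/PS0)
  lvl2: tbl 0x4D, slot 2 ⇒ 0x4E007 (P1/RW1/US1/PS0)
  lvl3: tbl 0x4E, slot 31 ⇒ 0x50007 (P1/RW1/US1/PS0)
  ✓ 0x50D8D  — 4 lookups
#5 VA=0xF808381511B (w,user):
  lvl0: tbl 0x29, slot 31 ⇒ 0x52007 (P1/RW1/US1/PS0)
  lvl1: tbl 0x52, slot 2 ⇒ 0x53007 (P1/RW1/US1/PS0)
  lvl2: tbl 0x53, slot 28 ⇒ 0x57007 (P1/RW1/US1/PS0)
  lvl3: tbl 0x57, slot 21 ⇒ 0x58007 (P1/RW1/US1/PS0)
  ✓ 0x5811B  — 4 lookups

Access #3 fault: NONE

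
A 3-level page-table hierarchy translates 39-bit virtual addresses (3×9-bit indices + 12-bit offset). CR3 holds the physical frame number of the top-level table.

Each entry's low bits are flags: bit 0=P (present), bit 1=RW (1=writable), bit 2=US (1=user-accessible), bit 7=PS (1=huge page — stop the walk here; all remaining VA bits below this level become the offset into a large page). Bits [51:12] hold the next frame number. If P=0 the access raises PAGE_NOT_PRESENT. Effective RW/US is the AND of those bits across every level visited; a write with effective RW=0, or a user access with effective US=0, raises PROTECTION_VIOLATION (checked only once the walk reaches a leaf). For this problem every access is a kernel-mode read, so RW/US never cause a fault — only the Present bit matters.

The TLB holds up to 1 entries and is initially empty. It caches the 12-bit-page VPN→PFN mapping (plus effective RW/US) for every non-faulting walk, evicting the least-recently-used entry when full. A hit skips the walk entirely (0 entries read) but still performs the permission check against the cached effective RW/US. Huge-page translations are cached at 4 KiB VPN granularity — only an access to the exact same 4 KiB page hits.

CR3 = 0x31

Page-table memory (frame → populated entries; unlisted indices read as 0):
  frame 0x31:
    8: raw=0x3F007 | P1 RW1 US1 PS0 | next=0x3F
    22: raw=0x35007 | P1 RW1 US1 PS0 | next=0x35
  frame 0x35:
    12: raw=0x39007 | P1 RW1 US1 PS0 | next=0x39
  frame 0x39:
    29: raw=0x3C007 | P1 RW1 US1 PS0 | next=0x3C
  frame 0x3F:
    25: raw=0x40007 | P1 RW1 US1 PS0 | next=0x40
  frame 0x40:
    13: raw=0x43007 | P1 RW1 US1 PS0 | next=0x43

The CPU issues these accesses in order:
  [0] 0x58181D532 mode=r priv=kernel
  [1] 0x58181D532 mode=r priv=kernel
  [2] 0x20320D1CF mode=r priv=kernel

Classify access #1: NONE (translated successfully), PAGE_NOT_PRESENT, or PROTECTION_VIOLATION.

Trace:
#0 VA=0x58181D532 (r,kernel):
  L0 @0x31[22] → 0x35007  P=1,RW=1,US=1,PS=0
  L1 @0x35[12] → 0x39007  P=1,RW=1,US=1,PS=0
  L2 @0x39[29] → 0x3C007  P=1,RW=1,US=1,PS=0
  ✓ 0x3C532  — 3 lookups
#1 VA=0x58181D532 (r,kernel):
  TLB hit vpn=0x58181D → PA=0x3C532
#2 VA=0x20320D1CF (r,kernel):
  L0 @0x31[8] → 0x3F007  P=1,RW=1,US=1,PS=0
  L1 @0x3F[25] → 0x40007  P=1,RW=1,US=1,PS=0
  L2 @0x40[13] → 0x43007  P=1,RW=1,US=1,PS=0
  ✓ 0x431CF  — 3 lookups

Access #1 fault: NONE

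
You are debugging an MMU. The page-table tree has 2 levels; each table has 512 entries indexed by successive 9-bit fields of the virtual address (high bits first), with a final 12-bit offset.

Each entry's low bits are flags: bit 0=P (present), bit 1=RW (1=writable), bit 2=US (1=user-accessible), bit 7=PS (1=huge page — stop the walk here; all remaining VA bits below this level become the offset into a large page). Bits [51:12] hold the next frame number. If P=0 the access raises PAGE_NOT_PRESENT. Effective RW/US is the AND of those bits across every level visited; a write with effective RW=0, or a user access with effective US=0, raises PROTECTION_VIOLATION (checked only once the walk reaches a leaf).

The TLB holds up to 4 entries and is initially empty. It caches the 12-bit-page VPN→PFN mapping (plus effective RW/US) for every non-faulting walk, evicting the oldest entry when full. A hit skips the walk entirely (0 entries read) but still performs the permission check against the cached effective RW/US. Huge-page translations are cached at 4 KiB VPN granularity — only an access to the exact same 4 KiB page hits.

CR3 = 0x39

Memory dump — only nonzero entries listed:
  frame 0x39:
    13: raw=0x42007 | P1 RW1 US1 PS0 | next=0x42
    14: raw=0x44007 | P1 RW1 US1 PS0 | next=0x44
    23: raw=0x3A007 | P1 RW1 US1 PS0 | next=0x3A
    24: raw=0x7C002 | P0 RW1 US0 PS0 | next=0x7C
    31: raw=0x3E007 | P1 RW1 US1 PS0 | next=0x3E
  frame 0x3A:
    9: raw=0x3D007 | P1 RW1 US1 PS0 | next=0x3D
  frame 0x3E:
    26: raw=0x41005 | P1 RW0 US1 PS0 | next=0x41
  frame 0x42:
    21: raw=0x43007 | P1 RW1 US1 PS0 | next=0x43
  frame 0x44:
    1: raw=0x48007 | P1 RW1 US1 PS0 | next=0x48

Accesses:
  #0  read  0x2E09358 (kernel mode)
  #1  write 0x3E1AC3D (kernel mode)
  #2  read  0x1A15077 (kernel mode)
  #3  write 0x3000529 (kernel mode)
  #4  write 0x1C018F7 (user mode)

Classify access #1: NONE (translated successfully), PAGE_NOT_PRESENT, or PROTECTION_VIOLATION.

Per-access translation:
#0 VA=0x2E09358 (r,kernel):
  lvl0: tbl 0x39, slot 23 ⇒ 0x3A007 (P1/RW1/US1/PS0)
  lvl1: tbl 0x3A, slot 9 ⇒ 0x3D007 (P1/RW1/US1/PS0)
  ⇒ phys 0x3D358  [2 reads]
#1 VA=0x3E1AC3D (w,kernel):
  lvl0: tbl 0x39, slot 31 ⇒ 0x3E007 (P1/RW1/US1/PS0)
  lvl1: tbl 0x3E, slot 26 ⇒ 0x41005 (P1/RW0/US1/PS0)
  → PROTECTION_VIOLATION  (2 entries read)
#2 VA=0x1A15077 (r,kernel):
  lvl0: tbl 0x39, slot 13 ⇒ 0x42007 (P1/RW1/US1/PS0)
  lvl1: tbl 0x42, slot 21 ⇒ 0x43007 (P1/RW1/US1/PS0)
  ⇒ phys 0x43077  [2 reads]
#3 VA=0x3000529 (w,kernel):
  lvl0: tbl 0x39, slot 24 ⇒ 0x7C002 (P0/RW1/US0/PS0)
  → PAGE_NOT_PRESENT  (1 entries read)
#4 VA=0x1C018F7 (w,user):
  lvl0: tbl 0x39, slot 14 ⇒ 0x44007 (P1/RW1/US1/PS0)
  lvl1: tbl 0x44, slot 1 ⇒ 0x48007 (P1/RW1/US1/PS0)
  ⇒ phys 0x488F7  [2 reads]

Access #1 fault: PROTECTION_VIOLATION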